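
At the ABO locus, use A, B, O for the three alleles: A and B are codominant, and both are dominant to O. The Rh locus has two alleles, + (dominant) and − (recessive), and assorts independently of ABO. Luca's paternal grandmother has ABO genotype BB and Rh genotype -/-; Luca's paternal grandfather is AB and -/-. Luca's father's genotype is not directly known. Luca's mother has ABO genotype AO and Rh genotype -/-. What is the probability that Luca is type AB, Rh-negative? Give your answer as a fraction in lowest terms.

3/8

Luca's father's ABO genotype from BB × AB: 1/2 AB, 1/2 BB.
Crossing each possibility with the mother AO and summing P(type AB): 1/2·1/4 + 1/2·1/2 = 3/8.
Similarly for Rh via the father's Rh distribution: P(Rh-) = 1.
Independent loci: 3/8 × 1 = 3/8.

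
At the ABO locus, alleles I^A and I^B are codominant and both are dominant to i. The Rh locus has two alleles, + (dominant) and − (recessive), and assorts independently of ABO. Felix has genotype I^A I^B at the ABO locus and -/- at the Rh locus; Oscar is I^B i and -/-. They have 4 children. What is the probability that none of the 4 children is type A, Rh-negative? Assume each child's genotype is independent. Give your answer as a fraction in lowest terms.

ABO cross I^A I^B × I^B i → 1/4 A, 1/2 B, 1/4 AB.
Rh cross -/- × -/- → 1 Rh-; so P(type A, Rh-negative) = 1/4 × 1 = 1/4 per child.
P(not type A, Rh-negative) = 3/4 for one child; (3/4)^4 = 81/256.

81/256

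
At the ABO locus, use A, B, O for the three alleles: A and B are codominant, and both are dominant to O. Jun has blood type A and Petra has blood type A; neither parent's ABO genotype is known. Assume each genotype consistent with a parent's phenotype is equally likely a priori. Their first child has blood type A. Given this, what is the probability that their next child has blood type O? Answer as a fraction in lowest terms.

Possible genotypes: Jun ∈ {AA, AO}; Petra ∈ {AA, AO}.
Weight each parental genotype pair by prior × P(type-A child):
  AA × AA: posterior weight 4/15; P(next child type O) = 0.
  AA × AO: posterior weight 4/15; P(next child type O) = 0.
  AO × AA: posterior weight 4/15; P(next child type O) = 0.
  AO × AO: posterior weight 1/5; P(next child type O) = 1/4.
Weighted sum = 1/20.

1/20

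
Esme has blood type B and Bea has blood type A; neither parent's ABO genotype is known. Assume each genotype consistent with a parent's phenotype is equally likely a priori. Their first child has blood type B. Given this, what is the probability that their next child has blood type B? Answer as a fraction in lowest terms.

5/12

Possible genotypes: Esme ∈ {BB, BO}; Bea ∈ {AA, AO}.
Weight each parental genotype pair by prior × P(type-B child):
  BB × AO: posterior weight 2/3; P(next child type B) = 1/2.
  BO × AO: posterior weight 1/3; P(next child type B) = 1/4.
Weighted sum = 5/12.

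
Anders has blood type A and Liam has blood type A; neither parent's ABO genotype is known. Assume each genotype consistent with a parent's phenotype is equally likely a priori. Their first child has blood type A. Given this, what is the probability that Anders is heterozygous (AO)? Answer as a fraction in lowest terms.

7/15

Possible genotypes: Anders ∈ {AA, AO}; Liam ∈ {AA, AO}.
Weight each parental genotype pair by prior × P(type-A child):
  AA × AA: posterior weight 4/15.
  AA × AO: posterior weight 4/15.
  AO × AA: posterior weight 4/15.
  AO × AO: posterior weight 1/5.
Sum the posterior weight over pairs where Anders is AO: 7/15.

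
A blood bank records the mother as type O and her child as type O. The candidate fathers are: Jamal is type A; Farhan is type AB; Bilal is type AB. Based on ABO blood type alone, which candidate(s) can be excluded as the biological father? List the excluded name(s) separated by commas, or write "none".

Farhan, Bilal

A candidate is excluded only if no genotype consistent with his phenotype could produce a type O child with a type O mother.
Farhan (type AB): no genotype consistent with that phenotype can produce a type-O child with a type-O mother.
Bilal (type AB): no genotype consistent with that phenotype can produce a type-O child with a type-O mother.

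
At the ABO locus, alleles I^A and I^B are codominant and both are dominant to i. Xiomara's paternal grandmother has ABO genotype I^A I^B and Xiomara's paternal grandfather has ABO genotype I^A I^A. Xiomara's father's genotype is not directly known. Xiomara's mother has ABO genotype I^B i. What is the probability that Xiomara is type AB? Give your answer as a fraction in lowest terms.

Xiomara's father's ABO genotype from I^A I^B × I^A I^A: 1/2 I^A I^A, 1/2 I^A I^B.
Crossing each possibility with the mother I^B i and summing P(type AB): 1/2·1/2 + 1/2·1/4 = 3/8.

3/8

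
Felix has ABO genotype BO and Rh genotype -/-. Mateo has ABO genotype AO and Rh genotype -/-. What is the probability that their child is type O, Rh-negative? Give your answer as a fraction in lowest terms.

ABO cross BO × AO → offspring phenotypes: 1/4 O, 1/4 A, 1/4 B, 1/4 AB.
Rh cross -/- × -/- → 1 Rh-.
Independent loci: P(type O, Rh-negative) = 1/4 × 1 = 1/4.

1/4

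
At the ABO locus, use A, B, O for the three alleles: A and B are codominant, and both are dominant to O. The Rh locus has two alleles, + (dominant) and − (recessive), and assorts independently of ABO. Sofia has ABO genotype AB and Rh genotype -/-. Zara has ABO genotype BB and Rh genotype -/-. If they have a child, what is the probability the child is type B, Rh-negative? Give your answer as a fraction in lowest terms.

1/2

ABO cross AB × BB → offspring phenotypes: 1/2 B, 1/2 AB.
Rh cross -/- × -/- → 1 Rh-.
Independent loci: P(type B, Rh-negative) = 1/2 × 1 = 1/2.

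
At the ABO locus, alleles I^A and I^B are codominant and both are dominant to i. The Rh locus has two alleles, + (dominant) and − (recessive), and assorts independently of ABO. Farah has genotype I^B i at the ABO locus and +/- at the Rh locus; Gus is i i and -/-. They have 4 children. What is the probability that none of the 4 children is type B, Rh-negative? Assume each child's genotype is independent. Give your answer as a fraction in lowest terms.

81/256

ABO cross I^B i × i i → 1/2 O, 1/2 B.
Rh cross +/- × -/- → 1/2 Rh+, 1/2 Rh-; so P(type B, Rh-negative) = 1/2 × 1/2 = 1/4 per child.
P(not type B, Rh-negative) = 3/4 for one child; (3/4)^4 = 81/256.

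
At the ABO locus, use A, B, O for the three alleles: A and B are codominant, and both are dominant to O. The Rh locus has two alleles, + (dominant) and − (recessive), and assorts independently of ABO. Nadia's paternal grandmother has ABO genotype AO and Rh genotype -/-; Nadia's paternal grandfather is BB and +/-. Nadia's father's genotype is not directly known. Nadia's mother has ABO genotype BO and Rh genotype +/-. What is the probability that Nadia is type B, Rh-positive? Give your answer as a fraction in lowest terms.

Nadia's father's ABO genotype from AO × BB: 1/2 AB, 1/2 BO.
Crossing each possibility with the mother BO and summing P(type B): 1/2·1/2 + 1/2·3/4 = 5/8.
Similarly for Rh via the father's Rh distribution: P(Rh+) = 5/8.
Independent loci: 5/8 × 5/8 = 25/64.

25/64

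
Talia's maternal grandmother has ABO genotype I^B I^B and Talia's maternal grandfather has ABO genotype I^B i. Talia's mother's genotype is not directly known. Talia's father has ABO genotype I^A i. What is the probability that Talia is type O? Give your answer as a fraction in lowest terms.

Talia's mother's ABO genotype from I^B I^B × I^B i: 1/2 I^B I^B, 1/2 I^B i.
Crossing each possibility with the father I^A i and summing P(type O): 1/2·0 + 1/2·1/4 = 1/8.

1/8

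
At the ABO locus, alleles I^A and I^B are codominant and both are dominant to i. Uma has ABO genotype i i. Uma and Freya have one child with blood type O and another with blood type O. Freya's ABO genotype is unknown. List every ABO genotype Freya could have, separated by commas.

For each candidate genotype of Freya, check whether crossing it with i i can produce every observed child phenotype.
  I^A I^A → possible child types {A} ✗
  I^A I^B → possible child types {A, B} ✗
  I^A i → possible child types {O, A} ✓
  I^B I^B → possible child types {B} ✗
  I^B i → possible child types {O, B} ✓
  i i → possible child types {O} ✓

I^A i, I^B i, i i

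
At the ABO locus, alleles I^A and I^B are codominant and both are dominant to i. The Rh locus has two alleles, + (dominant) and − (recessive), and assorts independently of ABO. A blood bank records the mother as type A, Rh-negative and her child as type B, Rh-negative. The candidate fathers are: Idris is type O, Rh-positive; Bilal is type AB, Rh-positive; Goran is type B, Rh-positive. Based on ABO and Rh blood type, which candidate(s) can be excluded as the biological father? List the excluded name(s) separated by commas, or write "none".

Idris

A candidate is excluded only if no genotype consistent with his phenotype could produce a type B, Rh-negative child with a type A, Rh-negative mother.
Idris (type O, Rh+): no genotype consistent with that phenotype can produce a type-B Rh- child with a type-A mother.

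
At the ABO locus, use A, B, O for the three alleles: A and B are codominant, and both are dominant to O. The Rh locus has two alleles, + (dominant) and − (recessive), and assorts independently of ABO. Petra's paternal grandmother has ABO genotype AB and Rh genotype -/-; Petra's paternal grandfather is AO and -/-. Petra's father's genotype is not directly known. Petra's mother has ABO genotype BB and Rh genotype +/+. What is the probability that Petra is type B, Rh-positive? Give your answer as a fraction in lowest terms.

Petra's father's ABO genotype from AB × AO: 1/4 AA, 1/4 AB, 1/4 AO, 1/4 BO.
Crossing each possibility with the mother BB and summing P(type B): 1/4·0 + 1/4·1/2 + 1/4·1/2 + 1/4·1 = 1/2.
Similarly for Rh via the father's Rh distribution: P(Rh+) = 1.
Independent loci: 1/2 × 1 = 1/2.

1/2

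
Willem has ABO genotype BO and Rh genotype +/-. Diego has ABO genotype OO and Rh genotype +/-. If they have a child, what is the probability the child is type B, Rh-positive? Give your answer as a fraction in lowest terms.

ABO cross BO × OO → offspring phenotypes: 1/2 O, 1/2 B.
Rh cross +/- × +/- → 3/4 Rh+, 1/4 Rh-.
Independent loci: P(type B, Rh-positive) = 1/2 × 3/4 = 3/8.

3/8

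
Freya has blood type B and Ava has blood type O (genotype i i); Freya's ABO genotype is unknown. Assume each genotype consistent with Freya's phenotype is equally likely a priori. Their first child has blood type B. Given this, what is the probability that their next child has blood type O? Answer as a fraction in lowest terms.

1/6

Possible genotypes: Freya ∈ {I^B I^B, I^B i}; Ava ∈ {i i}.
Weight each parental genotype pair by prior × P(type-B child):
  I^B I^B × i i: posterior weight 2/3; P(next child type O) = 0.
  I^B i × i i: posterior weight 1/3; P(next child type O) = 1/2.
Weighted sum = 1/6.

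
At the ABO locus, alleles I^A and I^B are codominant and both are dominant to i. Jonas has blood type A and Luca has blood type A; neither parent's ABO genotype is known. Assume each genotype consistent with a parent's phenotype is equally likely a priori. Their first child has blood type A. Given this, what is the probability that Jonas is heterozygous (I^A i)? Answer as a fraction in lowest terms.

Possible genotypes: Jonas ∈ {I^A I^A, I^A i}; Luca ∈ {I^A I^A, I^A i}.
Weight each parental genotype pair by prior × P(type-A child):
  I^A I^A × I^A I^A: posterior weight 4/15.
  I^A I^A × I^A i: posterior weight 4/15.
  I^A i × I^A I^A: posterior weight 4/15.
  I^A i × I^A i: posterior weight 1/5.
Sum the posterior weight over pairs where Jonas is I^A i: 7/15.

7/15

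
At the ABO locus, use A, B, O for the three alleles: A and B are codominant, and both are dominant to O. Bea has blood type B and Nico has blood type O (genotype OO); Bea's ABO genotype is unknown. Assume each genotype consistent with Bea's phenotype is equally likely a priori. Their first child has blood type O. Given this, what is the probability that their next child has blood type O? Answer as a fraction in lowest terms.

Possible genotypes: Bea ∈ {BB, BO}; Nico ∈ {OO}.
Weight each parental genotype pair by prior × P(type-O child):
  BO × OO: posterior weight 1; P(next child type O) = 1/2.
Weighted sum = 1/2.

1/2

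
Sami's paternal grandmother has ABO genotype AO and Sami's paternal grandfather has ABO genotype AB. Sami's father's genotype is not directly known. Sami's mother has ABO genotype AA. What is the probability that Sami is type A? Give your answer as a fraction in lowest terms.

3/4

Sami's father's ABO genotype from AO × AB: 1/4 AA, 1/4 AB, 1/4 AO, 1/4 BO.
Crossing each possibility with the mother AA and summing P(type A): 1/4·1 + 1/4·1/2 + 1/4·1 + 1/4·1/2 = 3/4.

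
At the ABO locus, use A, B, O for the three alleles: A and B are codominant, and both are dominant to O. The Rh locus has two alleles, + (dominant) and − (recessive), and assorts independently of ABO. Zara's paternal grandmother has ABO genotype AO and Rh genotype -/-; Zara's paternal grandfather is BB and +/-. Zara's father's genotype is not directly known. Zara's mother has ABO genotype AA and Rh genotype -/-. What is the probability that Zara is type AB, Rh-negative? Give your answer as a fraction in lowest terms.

3/8

Zara's father's ABO genotype from AO × BB: 1/2 AB, 1/2 BO.
Crossing each possibility with the mother AA and summing P(type AB): 1/2·1/2 + 1/2·1/2 = 1/2.
Similarly for Rh via the father's Rh distribution: P(Rh-) = 3/4.
Independent loci: 1/2 × 3/4 = 3/8.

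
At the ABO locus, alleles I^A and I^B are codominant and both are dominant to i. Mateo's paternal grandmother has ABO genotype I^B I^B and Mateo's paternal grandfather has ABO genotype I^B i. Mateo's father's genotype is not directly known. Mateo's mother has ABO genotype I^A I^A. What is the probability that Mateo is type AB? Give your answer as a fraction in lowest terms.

3/4

Mateo's father's ABO genotype from I^B I^B × I^B i: 1/2 I^B I^B, 1/2 I^B i.
Crossing each possibility with the mother I^A I^A and summing P(type AB): 1/2·1 + 1/2·1/2 = 3/4.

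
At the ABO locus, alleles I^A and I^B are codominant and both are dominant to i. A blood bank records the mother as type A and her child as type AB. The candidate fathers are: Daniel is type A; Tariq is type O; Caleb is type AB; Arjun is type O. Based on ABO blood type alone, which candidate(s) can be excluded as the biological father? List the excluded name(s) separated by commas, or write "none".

Daniel, Tariq, Arjun

A candidate is excluded only if no genotype consistent with his phenotype could produce a type AB child with a type A mother.
Daniel (type A): no genotype consistent with that phenotype can produce a type-AB child with a type-A mother.
Tariq (type O): no genotype consistent with that phenotype can produce a type-AB child with a type-A mother.
Arjun (type O): no genotype consistent with that phenotype can produce a type-AB child with a type-A mother.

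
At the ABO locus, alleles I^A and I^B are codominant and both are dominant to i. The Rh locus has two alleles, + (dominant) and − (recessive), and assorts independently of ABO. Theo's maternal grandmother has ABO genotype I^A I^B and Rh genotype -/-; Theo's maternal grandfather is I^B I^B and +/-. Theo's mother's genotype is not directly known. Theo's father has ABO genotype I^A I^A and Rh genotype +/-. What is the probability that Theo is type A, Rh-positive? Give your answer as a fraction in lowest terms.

5/32

Theo's mother's ABO genotype from I^A I^B × I^B I^B: 1/2 I^A I^B, 1/2 I^B I^B.
Crossing each possibility with the father I^A I^A and summing P(type A): 1/2·1/2 + 1/2·0 = 1/4.
Similarly for Rh via the mother's Rh distribution: P(Rh+) = 5/8.
Independent loci: 1/4 × 5/8 = 5/32.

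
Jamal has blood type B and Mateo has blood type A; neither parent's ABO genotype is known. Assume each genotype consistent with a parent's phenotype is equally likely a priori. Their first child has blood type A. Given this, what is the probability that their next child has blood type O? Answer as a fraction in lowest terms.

Possible genotypes: Jamal ∈ {BB, BO}; Mateo ∈ {AA, AO}.
Weight each parental genotype pair by prior × P(type-A child):
  BO × AA: posterior weight 2/3; P(next child type O) = 0.
  BO × AO: posterior weight 1/3; P(next child type O) = 1/4.
Weighted sum = 1/12.

1/12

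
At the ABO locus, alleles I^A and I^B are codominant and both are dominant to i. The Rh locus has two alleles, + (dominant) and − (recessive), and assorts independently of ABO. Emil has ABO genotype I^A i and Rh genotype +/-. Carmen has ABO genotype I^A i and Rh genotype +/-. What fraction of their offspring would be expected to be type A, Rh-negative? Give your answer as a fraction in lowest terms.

3/16

ABO cross I^A i × I^A i → offspring phenotypes: 1/4 O, 3/4 A.
Rh cross +/- × +/- → 3/4 Rh+, 1/4 Rh-.
Independent loci: P(type A, Rh-negative) = 3/4 × 1/4 = 3/16.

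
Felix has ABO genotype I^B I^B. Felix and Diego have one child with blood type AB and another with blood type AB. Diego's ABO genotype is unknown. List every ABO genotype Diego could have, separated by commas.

For each candidate genotype of Diego, check whether crossing it with I^B I^B can produce every observed child phenotype.
  I^A I^A → possible child types {AB} ✓
  I^A I^B → possible child types {B, AB} ✓
  I^A i → possible child types {B, AB} ✓
  I^B I^B → possible child types {B} ✗
  I^B i → possible child types {B} ✗
  i i → possible child types {B} ✗

I^A I^A, I^A I^B, I^A i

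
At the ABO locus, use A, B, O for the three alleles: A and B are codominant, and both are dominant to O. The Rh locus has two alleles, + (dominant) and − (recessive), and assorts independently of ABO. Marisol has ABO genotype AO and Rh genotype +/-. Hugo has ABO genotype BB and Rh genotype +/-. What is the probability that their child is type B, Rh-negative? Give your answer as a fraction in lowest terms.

ABO cross AO × BB → offspring phenotypes: 1/2 B, 1/2 AB.
Rh cross +/- × +/- → 3/4 Rh+, 1/4 Rh-.
Independent loci: P(type B, Rh-negative) = 1/2 × 1/4 = 1/8.

1/8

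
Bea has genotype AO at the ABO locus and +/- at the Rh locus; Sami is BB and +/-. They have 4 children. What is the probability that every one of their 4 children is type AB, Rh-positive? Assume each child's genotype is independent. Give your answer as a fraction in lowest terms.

81/4096

ABO cross AO × BB → 1/2 B, 1/2 AB.
Rh cross +/- × +/- → 3/4 Rh+, 1/4 Rh-; so P(type AB, Rh-positive) = 1/2 × 3/4 = 3/8 per child.
All 4 independent: (3/8)^4 = 81/4096.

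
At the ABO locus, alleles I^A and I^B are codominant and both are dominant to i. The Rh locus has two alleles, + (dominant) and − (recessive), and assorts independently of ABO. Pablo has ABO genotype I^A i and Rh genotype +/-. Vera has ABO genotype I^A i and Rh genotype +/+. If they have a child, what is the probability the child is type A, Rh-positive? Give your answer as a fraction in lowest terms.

ABO cross I^A i × I^A i → offspring phenotypes: 1/4 O, 3/4 A.
Rh cross +/- × +/+ → 1 Rh+.
Independent loci: P(type A, Rh-positive) = 3/4 × 1 = 3/4.

3/4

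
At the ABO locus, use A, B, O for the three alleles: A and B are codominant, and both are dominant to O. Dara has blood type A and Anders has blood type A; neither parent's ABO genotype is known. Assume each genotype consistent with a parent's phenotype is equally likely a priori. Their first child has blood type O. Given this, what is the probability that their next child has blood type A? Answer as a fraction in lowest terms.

Possible genotypes: Dara ∈ {AA, AO}; Anders ∈ {AA, AO}.
Weight each parental genotype pair by prior × P(type-O child):
  AO × AO: posterior weight 1; P(next child type A) = 3/4.
Weighted sum = 3/4.

3/4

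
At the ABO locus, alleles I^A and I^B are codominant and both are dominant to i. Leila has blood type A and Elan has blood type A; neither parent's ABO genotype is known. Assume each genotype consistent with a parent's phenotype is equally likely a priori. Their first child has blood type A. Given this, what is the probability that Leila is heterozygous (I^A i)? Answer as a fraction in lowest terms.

7/15

Possible genotypes: Leila ∈ {I^A I^A, I^A i}; Elan ∈ {I^A I^A, I^A i}.
Weight each parental genotype pair by prior × P(type-A child):
  I^A I^A × I^A I^A: posterior weight 4/15.
  I^A I^A × I^A i: posterior weight 4/15.
  I^A i × I^A I^A: posterior weight 4/15.
  I^A i × I^A i: posterior weight 1/5.
Sum the posterior weight over pairs where Leila is I^A i: 7/15.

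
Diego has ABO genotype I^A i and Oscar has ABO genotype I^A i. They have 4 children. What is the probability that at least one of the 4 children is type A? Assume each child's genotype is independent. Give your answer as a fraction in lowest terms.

ABO cross I^A i × I^A i → 1/4 O, 3/4 A.
So P(type A) = 3/4 per child.
P(none) = (1/4)^4 = 1/256; P(at least one) = 1 − 1/256 = 255/256.

255/256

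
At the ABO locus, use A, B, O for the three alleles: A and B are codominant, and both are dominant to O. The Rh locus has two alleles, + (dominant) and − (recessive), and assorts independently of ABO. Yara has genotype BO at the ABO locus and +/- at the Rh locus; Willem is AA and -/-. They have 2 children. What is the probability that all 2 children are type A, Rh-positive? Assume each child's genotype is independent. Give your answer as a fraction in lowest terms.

ABO cross BO × AA → 1/2 A, 1/2 AB.
Rh cross +/- × -/- → 1/2 Rh+, 1/2 Rh-; so P(type A, Rh-positive) = 1/2 × 1/2 = 1/4 per child.
All 2 independent: (1/4)^2 = 1/16.

1/16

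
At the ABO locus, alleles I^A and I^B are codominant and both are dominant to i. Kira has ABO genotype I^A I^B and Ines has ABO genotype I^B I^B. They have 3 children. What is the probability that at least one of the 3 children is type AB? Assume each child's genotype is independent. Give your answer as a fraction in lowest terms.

ABO cross I^A I^B × I^B I^B → 1/2 B, 1/2 AB.
So P(type AB) = 1/2 per child.
P(none) = (1/2)^3 = 1/8; P(at least one) = 1 − 1/8 = 7/8.

7/8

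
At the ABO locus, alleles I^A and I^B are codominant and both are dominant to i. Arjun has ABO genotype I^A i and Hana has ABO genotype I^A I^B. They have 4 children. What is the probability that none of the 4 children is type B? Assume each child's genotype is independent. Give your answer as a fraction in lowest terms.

ABO cross I^A i × I^A I^B → 1/2 A, 1/4 B, 1/4 AB.
So P(type B) = 1/4 per child.
P(not type B) = 3/4 for one child; (3/4)^4 = 81/256.

81/256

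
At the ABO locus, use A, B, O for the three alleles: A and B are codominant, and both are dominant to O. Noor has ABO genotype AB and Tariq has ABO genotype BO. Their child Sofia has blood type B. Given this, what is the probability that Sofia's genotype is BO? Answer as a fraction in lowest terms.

1/2

Cross AB × BO → 1/4 AB, 1/4 AO, 1/4 BB, 1/4 BO.
Type-B genotypes among offspring: BB (1/4), BO (1/4); total 1/2.
P(BO | type B) = (1/4) / (1/2) = 1/2.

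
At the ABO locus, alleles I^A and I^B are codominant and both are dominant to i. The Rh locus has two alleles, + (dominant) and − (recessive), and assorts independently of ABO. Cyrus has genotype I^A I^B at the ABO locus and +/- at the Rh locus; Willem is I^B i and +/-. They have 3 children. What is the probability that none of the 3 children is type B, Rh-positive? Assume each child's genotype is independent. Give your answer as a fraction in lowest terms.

ABO cross I^A I^B × I^B i → 1/4 A, 1/2 B, 1/4 AB.
Rh cross +/- × +/- → 3/4 Rh+, 1/4 Rh-; so P(type B, Rh-positive) = 1/2 × 3/4 = 3/8 per child.
P(not type B, Rh-positive) = 5/8 for one child; (5/8)^3 = 125/512.

125/512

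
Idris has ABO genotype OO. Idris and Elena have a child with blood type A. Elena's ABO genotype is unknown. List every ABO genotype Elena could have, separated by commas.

AA, AB, AO

For each candidate genotype of Elena, check whether crossing it with OO can produce every observed child phenotype.
  AA → possible child types {A} ✓
  AB → possible child types {A, B} ✓
  AO → possible child types {O, A} ✓
  BB → possible child types {B} ✗
  BO → possible child types {O, B} ✗
  OO → possible child types {O} ✗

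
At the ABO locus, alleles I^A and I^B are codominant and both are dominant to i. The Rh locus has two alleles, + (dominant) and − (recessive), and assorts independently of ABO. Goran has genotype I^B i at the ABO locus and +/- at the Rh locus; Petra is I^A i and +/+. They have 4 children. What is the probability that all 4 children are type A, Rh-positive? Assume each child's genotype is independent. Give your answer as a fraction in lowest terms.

1/256

ABO cross I^B i × I^A i → 1/4 O, 1/4 A, 1/4 B, 1/4 AB.
Rh cross +/- × +/+ → 1 Rh+; so P(type A, Rh-positive) = 1/4 × 1 = 1/4 per child.
All 4 independent: (1/4)^4 = 1/256.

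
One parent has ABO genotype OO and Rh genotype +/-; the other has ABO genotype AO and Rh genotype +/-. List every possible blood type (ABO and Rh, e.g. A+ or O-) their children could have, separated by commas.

O+, O-, A+, A-

Gametes from OO × AO give offspring ABO genotypes AO, OO, i.e. phenotypes O, A.
Rh cross +/- × +/- → phenotypes Rh+, Rh-.
Combining independently: O+, O-, A+, A-.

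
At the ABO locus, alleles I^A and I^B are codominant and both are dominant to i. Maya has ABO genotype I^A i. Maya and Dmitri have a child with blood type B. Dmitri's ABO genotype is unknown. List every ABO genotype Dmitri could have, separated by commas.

For each candidate genotype of Dmitri, check whether crossing it with I^A i can produce every observed child phenotype.
  I^A I^A → possible child types {A} ✗
  I^A I^B → possible child types {A, B, AB} ✓
  I^A i → possible child types {O, A} ✗
  I^B I^B → possible child types {B, AB} ✓
  I^B i → possible child types {O, A, B, AB} ✓
  i i → possible child types {O, A} ✗

I^A I^B, I^B I^B, I^B i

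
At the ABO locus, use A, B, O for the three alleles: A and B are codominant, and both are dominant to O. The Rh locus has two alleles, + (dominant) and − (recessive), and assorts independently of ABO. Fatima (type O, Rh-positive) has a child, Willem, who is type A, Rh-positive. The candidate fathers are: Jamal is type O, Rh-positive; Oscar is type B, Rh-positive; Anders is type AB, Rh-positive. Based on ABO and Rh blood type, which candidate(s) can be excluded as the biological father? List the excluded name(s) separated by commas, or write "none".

Jamal, Oscar

A candidate is excluded only if no genotype consistent with his phenotype could produce a type A, Rh-positive child with a type O, Rh-positive mother.
Jamal (type O, Rh+): no genotype consistent with that phenotype can produce a type-A Rh+ child with a type-O mother.
Oscar (type B, Rh+): no genotype consistent with that phenotype can produce a type-A Rh+ child with a type-O mother.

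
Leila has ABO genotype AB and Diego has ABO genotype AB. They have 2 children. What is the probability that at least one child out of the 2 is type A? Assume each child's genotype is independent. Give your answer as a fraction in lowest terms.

ABO cross AB × AB → 1/4 A, 1/4 B, 1/2 AB.
So P(type A) = 1/4 per child.
P(none) = (3/4)^2 = 9/16; P(at least one) = 1 − 9/16 = 7/16.

7/16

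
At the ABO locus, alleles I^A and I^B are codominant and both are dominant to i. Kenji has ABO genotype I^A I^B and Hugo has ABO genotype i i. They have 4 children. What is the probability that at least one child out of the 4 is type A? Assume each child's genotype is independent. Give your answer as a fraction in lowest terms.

15/16

ABO cross I^A I^B × i i → 1/2 A, 1/2 B.
So P(type A) = 1/2 per child.
P(none) = (1/2)^4 = 1/16; P(at least one) = 1 − 1/16 = 15/16.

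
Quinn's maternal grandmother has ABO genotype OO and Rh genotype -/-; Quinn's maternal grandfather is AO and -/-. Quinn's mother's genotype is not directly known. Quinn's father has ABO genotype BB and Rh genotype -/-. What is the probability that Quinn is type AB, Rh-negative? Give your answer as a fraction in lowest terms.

Quinn's mother's ABO genotype from OO × AO: 1/2 AO, 1/2 OO.
Crossing each possibility with the father BB and summing P(type AB): 1/2·1/2 + 1/2·0 = 1/4.
Similarly for Rh via the mother's Rh distribution: P(Rh-) = 1.
Independent loci: 1/4 × 1 = 1/4.

1/4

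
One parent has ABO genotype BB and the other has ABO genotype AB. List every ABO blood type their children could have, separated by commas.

Gametes from BB × AB give offspring ABO genotypes AB, BB, i.e. phenotypes B, AB.

B, AB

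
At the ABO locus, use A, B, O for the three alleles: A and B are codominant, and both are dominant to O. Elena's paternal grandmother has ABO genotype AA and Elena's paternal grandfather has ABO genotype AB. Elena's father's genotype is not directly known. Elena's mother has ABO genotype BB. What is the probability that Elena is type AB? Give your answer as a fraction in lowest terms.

Elena's father's ABO genotype from AA × AB: 1/2 AA, 1/2 AB.
Crossing each possibility with the mother BB and summing P(type AB): 1/2·1 + 1/2·1/2 = 3/4.

3/4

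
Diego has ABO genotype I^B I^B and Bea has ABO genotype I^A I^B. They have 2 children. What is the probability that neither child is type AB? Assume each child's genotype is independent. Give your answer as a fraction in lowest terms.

ABO cross I^B I^B × I^A I^B → 1/2 B, 1/2 AB.
So P(type AB) = 1/2 per child.
P(not type AB) = 1/2 for one child; (1/2)^2 = 1/4.

1/4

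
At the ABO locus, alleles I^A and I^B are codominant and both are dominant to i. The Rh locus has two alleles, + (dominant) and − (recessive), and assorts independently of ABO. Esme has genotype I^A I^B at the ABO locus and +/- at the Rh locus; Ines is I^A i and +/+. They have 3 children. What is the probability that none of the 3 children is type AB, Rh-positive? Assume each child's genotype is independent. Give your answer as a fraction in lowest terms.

27/64

ABO cross I^A I^B × I^A i → 1/2 A, 1/4 B, 1/4 AB.
Rh cross +/- × +/+ → 1 Rh+; so P(type AB, Rh-positive) = 1/4 × 1 = 1/4 per child.
P(not type AB, Rh-positive) = 3/4 for one child; (3/4)^3 = 27/64.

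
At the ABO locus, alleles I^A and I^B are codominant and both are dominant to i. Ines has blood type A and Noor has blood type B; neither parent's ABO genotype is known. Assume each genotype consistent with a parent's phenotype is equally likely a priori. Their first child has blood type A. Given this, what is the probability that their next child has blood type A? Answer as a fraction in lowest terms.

Possible genotypes: Ines ∈ {I^A I^A, I^A i}; Noor ∈ {I^B I^B, I^B i}.
Weight each parental genotype pair by prior × P(type-A child):
  I^A I^A × I^B i: posterior weight 2/3; P(next child type A) = 1/2.
  I^A i × I^B i: posterior weight 1/3; P(next child type A) = 1/4.
Weighted sum = 5/12.

5/12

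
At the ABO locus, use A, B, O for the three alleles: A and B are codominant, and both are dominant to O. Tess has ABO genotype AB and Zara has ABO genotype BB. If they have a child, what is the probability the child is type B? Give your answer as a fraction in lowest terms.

ABO cross AB × BB → offspring phenotypes: 1/2 B, 1/2 AB.
So P(type B) = 1/2.

1/2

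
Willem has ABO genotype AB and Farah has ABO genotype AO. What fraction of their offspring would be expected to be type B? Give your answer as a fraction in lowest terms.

ABO cross AB × AO → offspring phenotypes: 1/2 A, 1/4 B, 1/4 AB.
So P(type B) = 1/4.

1/4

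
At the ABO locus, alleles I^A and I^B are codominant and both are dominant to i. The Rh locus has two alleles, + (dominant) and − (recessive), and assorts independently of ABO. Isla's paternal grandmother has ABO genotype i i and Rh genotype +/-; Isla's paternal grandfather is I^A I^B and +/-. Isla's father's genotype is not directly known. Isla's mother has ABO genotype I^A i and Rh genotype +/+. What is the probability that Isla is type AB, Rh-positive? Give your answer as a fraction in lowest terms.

1/8

Isla's father's ABO genotype from i i × I^A I^B: 1/2 I^A i, 1/2 I^B i.
Crossing each possibility with the mother I^A i and summing P(type AB): 1/2·0 + 1/2·1/4 = 1/8.
Similarly for Rh via the father's Rh distribution: P(Rh+) = 1.
Independent loci: 1/8 × 1 = 1/8.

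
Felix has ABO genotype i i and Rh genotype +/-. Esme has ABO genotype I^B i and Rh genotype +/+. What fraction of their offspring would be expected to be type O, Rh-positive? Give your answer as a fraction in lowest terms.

1/2

ABO cross i i × I^B i → offspring phenotypes: 1/2 O, 1/2 B.
Rh cross +/- × +/+ → 1 Rh+.
Independent loci: P(type O, Rh-positive) = 1/2 × 1 = 1/2.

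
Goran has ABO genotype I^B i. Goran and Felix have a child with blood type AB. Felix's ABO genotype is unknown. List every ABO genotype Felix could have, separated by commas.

For each candidate genotype of Felix, check whether crossing it with I^B i can produce every observed child phenotype.
  I^A I^A → possible child types {A, AB} ✓
  I^A I^B → possible child types {A, B, AB} ✓
  I^A i → possible child types {O, A, B, AB} ✓
  I^B I^B → possible child types {B} ✗
  I^B i → possible child types {O, B} ✗
  i i → possible child types {O, B} ✗

I^A I^A, I^A I^B, I^A i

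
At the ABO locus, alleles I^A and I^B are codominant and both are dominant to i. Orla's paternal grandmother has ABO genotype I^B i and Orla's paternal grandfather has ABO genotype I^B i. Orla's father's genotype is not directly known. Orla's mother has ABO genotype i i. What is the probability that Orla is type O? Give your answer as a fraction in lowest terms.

Orla's father's ABO genotype from I^B i × I^B i: 1/4 I^B I^B, 1/2 I^B i, 1/4 i i.
Crossing each possibility with the mother i i and summing P(type O): 1/4·0 + 1/2·1/2 + 1/4·1 = 1/2.

1/2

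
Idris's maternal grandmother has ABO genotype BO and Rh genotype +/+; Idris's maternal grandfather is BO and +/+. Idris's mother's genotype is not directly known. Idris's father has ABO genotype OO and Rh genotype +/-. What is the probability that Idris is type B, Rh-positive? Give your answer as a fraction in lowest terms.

1/2

Idris's mother's ABO genotype from BO × BO: 1/4 BB, 1/2 BO, 1/4 OO.
Crossing each possibility with the father OO and summing P(type B): 1/4·1 + 1/2·1/2 + 1/4·0 = 1/2.
Similarly for Rh via the mother's Rh distribution: P(Rh+) = 1.
Independent loci: 1/2 × 1 = 1/2.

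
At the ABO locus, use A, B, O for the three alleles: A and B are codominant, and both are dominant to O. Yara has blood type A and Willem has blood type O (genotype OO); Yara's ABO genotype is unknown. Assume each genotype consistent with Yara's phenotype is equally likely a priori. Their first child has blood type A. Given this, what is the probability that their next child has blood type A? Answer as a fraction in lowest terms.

5/6

Possible genotypes: Yara ∈ {AA, AO}; Willem ∈ {OO}.
Weight each parental genotype pair by prior × P(type-A child):
  AA × OO: posterior weight 2/3; P(next child type A) = 1.
  AO × OO: posterior weight 1/3; P(next child type A) = 1/2.
Weighted sum = 5/6.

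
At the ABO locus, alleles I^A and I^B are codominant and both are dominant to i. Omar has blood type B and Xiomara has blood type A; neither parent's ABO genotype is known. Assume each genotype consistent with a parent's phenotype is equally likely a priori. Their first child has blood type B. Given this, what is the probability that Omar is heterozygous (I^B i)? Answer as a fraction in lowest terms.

1/3

Possible genotypes: Omar ∈ {I^B I^B, I^B i}; Xiomara ∈ {I^A I^A, I^A i}.
Weight each parental genotype pair by prior × P(type-B child):
  I^B I^B × I^A i: posterior weight 2/3.
  I^B i × I^A i: posterior weight 1/3.
Sum the posterior weight over pairs where Omar is I^B i: 1/3.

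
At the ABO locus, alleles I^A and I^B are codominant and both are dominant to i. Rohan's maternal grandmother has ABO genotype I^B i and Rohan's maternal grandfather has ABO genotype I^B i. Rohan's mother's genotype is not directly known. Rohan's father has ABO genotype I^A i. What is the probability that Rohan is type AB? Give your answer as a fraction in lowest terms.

1/4

Rohan's mother's ABO genotype from I^B i × I^B i: 1/4 I^B I^B, 1/2 I^B i, 1/4 i i.
Crossing each possibility with the father I^A i and summing P(type AB): 1/4·1/2 + 1/2·1/4 + 1/4·0 = 1/4.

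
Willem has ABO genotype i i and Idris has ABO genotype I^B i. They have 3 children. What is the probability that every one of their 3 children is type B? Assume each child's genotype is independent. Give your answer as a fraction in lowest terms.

ABO cross i i × I^B i → 1/2 O, 1/2 B.
So P(type B) = 1/2 per child.
All 3 independent: (1/2)^3 = 1/8.

1/8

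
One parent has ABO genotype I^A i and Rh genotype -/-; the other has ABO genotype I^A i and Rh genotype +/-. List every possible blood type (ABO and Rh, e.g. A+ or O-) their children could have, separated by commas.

O+, O-, A+, A-

Gametes from I^A i × I^A i give offspring ABO genotypes I^A I^A, I^A i, i i, i.e. phenotypes O, A.
Rh cross -/- × +/- → phenotypes Rh+, Rh-.
Combining independently: O+, O-, A+, A-.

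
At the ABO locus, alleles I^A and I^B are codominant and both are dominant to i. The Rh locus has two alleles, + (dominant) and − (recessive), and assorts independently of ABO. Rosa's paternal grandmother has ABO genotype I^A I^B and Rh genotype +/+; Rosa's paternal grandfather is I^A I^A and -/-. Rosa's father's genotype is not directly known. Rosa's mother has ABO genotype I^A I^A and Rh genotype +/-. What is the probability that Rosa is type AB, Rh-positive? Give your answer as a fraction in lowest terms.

Rosa's father's ABO genotype from I^A I^B × I^A I^A: 1/2 I^A I^A, 1/2 I^A I^B.
Crossing each possibility with the mother I^A I^A and summing P(type AB): 1/2·0 + 1/2·1/2 = 1/4.
Similarly for Rh via the father's Rh distribution: P(Rh+) = 3/4.
Independent loci: 1/4 × 3/4 = 3/16.

3/16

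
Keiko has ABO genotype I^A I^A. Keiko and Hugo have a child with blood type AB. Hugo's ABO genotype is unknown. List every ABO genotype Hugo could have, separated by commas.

I^A I^B, I^B I^B, I^B i

For each candidate genotype of Hugo, check whether crossing it with I^A I^A can produce every observed child phenotype.
  I^A I^A → possible child types {A} ✗
  I^A I^B → possible child types {A, AB} ✓
  I^A i → possible child types {A} ✗
  I^B I^B → possible child types {AB} ✓
  I^B i → possible child types {A, AB} ✓
  i i → possible child types {A} ✗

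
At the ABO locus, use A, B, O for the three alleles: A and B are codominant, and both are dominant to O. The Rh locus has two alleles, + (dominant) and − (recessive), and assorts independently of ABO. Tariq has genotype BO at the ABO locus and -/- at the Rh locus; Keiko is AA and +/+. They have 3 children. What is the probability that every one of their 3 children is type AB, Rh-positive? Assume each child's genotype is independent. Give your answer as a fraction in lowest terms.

1/8

ABO cross BO × AA → 1/2 A, 1/2 AB.
Rh cross -/- × +/+ → 1 Rh+; so P(type AB, Rh-positive) = 1/2 × 1 = 1/2 per child.
All 3 independent: (1/2)^3 = 1/8.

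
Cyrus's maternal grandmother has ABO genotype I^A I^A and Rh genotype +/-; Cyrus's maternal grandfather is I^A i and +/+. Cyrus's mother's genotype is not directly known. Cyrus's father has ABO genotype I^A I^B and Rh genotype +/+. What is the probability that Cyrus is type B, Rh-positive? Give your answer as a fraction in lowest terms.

Cyrus's mother's ABO genotype from I^A I^A × I^A i: 1/2 I^A I^A, 1/2 I^A i.
Crossing each possibility with the father I^A I^B and summing P(type B): 1/2·0 + 1/2·1/4 = 1/8.
Similarly for Rh via the mother's Rh distribution: P(Rh+) = 1.
Independent loci: 1/8 × 1 = 1/8.

1/8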